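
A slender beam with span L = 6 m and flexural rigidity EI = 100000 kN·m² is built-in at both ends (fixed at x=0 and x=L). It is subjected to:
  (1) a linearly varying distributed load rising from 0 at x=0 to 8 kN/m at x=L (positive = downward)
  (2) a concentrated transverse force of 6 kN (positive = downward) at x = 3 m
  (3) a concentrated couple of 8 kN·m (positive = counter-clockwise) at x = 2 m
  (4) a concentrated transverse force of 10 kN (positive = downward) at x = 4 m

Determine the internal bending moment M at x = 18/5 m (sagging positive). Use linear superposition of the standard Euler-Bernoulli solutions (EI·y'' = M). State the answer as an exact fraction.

M(18/5) = 26867/2250 kN·m

Load 1 — triangular load w₀=8 kN/m (0→w₀ over full span):
  M_1 = 3w₀Lx/20 - w₀L²/30 - w₀x³/(6L) = 3·8·6·(18/5)/20 - 8·6²/30 - 8·(18/5)³/(6·6) = 744/125 kN·m
Load 2 — point force P=6 kN at a=3 m (b=L-a=3):
  M_2 = Pa²(a+3b)(L-x)/L³ - Pa²b/L²  [x>a] = 6·3²·(3+3·3)·(6-(18/5))/6³ - 6·3²·3/6² = 27/10 kN·m
Load 3 — applied couple M₀=8 kN·m at a=2 m (b=L-a=4):
  M_3 = R_Ax - M_A - M₀  [x>a] with R_A=16/9, M_A=0 = (16/9)·(18/5) - 0 - 8 = -8/5 kN·m
Load 4 — point force P=10 kN at a=4 m (b=L-a=2):
  M_4 = Pb²(3a+b)x/L³ - Pab²/L²  [x≤a] = 10·2²·(3·4+2)·(18/5)/6³ - 10·4·2²/6² = 44/9 kN·m
Superposition: M = Σ M_i = 26867/2250 kN·m ≈ 11.940889 kN·m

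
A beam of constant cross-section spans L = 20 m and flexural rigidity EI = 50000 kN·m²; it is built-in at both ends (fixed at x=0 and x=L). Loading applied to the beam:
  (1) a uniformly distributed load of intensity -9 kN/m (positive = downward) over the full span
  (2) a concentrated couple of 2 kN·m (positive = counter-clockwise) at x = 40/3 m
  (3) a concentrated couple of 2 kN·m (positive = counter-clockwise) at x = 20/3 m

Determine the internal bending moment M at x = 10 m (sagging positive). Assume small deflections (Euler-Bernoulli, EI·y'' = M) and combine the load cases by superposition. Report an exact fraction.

M(10) = -150 kN·m

Load 1 — uniform load w=-9 kN/m over full span:
  M_1 = wLx/2 - wL²/12 - wx²/2 = (-9)·20·10/2 - (-9)·20²/12 - (-9)·10²/2 = -150 kN·m
Load 2 — applied couple M₀=2 kN·m at a=40/3 m (b=L-a=20/3):
  M_2 = R_Ax - M_A  [x≤a] with R_A=2/15, M_A=2/3 = (2/15)·10 - (2/3) = 2/3 kN·m
Load 3 — applied couple M₀=2 kN·m at a=20/3 m (b=L-a=40/3):
  M_3 = R_Ax - M_A - M₀  [x>a] with R_A=2/15, M_A=0 = (2/15)·10 - 0 - 2 = -2/3 kN·m
Superposition: M = Σ M_i = -150 kN·m ≈ -150.000000 kN·m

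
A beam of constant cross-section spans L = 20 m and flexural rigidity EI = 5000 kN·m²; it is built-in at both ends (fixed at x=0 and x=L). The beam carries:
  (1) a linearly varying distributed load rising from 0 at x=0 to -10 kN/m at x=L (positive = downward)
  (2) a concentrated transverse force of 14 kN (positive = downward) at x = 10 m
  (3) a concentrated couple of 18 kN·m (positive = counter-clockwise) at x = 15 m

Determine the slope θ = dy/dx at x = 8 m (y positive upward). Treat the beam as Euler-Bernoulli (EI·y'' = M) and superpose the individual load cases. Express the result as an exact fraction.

θ(8) = 617/25000 rad

Load 1 — triangular load w₀=-10 kN/m (0→w₀ over full span):
  θ_1 = -w₀(2x(L-x)(L-2x)(x+2L)+x²(L-x)²)/(120LEI) = -(-10)·(2·8·(20-8)·(20-2·8)·(8+2·20)+8²·(20-8)²)/(120·20·5000) = 24/625 rad
Load 2 — point force P=14 kN at a=10 m (b=L-a=10):
  θ_2 = -Pb²x(2aL-(3a+b)x)/(2L³EI)  [x≤a] = -14·10²·8·(2·10·20-(3·10+10)·8)/(2·20³·5000) = -7/625 rad
Load 3 — applied couple M₀=18 kN·m at a=15 m (b=L-a=5):
  θ_3 = (R_Ax²/2 - M_Ax)/EI  [x≤a] with R_A=81/80, M_A=45/8 = ((81/80)·8²/2 - (45/8)·8)/5000 = -63/25000 rad
Superposition: θ = Σ θ_i = 617/25000 rad ≈ 0.024680 rad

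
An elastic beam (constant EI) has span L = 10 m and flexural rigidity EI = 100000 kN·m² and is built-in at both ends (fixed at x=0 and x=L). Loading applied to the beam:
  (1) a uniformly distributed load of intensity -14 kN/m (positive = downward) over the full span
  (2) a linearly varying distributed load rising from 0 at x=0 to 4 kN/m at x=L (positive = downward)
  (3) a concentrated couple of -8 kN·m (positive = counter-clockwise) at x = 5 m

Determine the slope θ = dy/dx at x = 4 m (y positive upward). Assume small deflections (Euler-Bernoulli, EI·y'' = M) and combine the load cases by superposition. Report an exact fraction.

Load 1 — uniform load w=-14 kN/m over full span:
  θ_1 = -wx(L-x)(L-2x)/(12EI) = -(-14)·4·(10-4)·(10-2·4)/(12·100000) = 7/12500 rad
Load 2 — triangular load w₀=4 kN/m (0→w₀ over full span):
  θ_2 = -w₀(2x(L-x)(L-2x)(x+2L)+x²(L-x)²)/(120LEI) = -4·(2·4·(10-4)·(10-2·4)·(4+2·10)+4²·(10-4)²)/(120·10·100000) = -3/31250 rad
Load 3 — applied couple M₀=-8 kN·m at a=5 m (b=L-a=5):
  θ_3 = (R_Ax²/2 - M_Ax)/EI  [x≤a] with R_A=-6/5, M_A=-2 = ((-6/5)·4²/2 - (-2)·4)/100000 = -1/62500 rad
Superposition: θ = Σ θ_i = 7/15625 rad ≈ 0.000448 rad

θ(4) = 7/15625 rad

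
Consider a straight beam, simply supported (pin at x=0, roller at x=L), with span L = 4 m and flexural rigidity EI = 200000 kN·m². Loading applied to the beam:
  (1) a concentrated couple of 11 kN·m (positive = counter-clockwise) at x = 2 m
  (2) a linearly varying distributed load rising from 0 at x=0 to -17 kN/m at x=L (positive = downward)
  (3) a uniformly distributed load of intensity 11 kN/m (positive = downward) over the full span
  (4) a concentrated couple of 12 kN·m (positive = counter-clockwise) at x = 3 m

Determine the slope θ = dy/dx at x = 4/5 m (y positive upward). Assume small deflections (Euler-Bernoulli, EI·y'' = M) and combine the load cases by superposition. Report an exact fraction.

θ(4/5) = -68197/1125000000 rad

Load 1 — applied couple M₀=11 kN·m at a=2 m (b=L-a=2):
  θ_1 = (M₀x²/(2L)+C₁)/EI  [x≤a] with C₁=M₀(3b²-L²)/(6L)=-11/6 = (11·(4/5)²/(2·4)+(-11/6))/200000 = -143/30000000 rad
Load 2 — triangular load w₀=-17 kN/m (0→w₀ over full span):
  θ_2 = -w₀(7L⁴-30L²x²+15x⁴)/(360LEI) = -(-17)·(7·4⁴-30·4²·(4/5)²+15·(4/5)⁴)/(360·4·200000) = 1547/17578125 rad
Load 3 — uniform load w=11 kN/m over full span:
  θ_3 = -w(L³-6Lx²+4x³)/(24EI) = -11·(4³-6·4·(4/5)²+4·(4/5)³)/(24·200000) = -363/3125000 rad
Load 4 — applied couple M₀=12 kN·m at a=3 m (b=L-a=1):
  θ_4 = (M₀x²/(2L)+C₁)/EI  [x≤a] with C₁=M₀(3b²-L²)/(6L)=-13/2 = (12·(4/5)²/(2·4)+(-13/2))/200000 = -277/10000000 rad
Superposition: θ = Σ θ_i = -68197/1125000000 rad ≈ -0.000061 rad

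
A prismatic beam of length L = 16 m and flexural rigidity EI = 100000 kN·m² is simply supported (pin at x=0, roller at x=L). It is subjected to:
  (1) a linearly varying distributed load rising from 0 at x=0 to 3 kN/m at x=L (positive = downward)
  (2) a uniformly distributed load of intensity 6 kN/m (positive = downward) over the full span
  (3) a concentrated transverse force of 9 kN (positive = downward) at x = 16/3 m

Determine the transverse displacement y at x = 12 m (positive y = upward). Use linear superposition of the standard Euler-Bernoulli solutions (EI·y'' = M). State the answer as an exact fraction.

y(12) = -5651/112500 m

Load 1 — triangular load w₀=3 kN/m (0→w₀ over full span):
  y_1 = -w₀x(7L⁴-10L²x²+3x⁴)/(360LEI) = -3·12·(7·16⁴-10·16²·12²+3·12⁴)/(360·16·100000) = -119/12500 m
Load 2 — uniform load w=6 kN/m over full span:
  y_2 = -wx(L³-2Lx²+x³)/(24EI) = -6·12·(16³-2·16·12²+12³)/(24·100000) = -114/3125 m
Load 3 — point force P=9 kN at a=16/3 m (b=L-a=32/3):
  y_3 = -Pa(L-x)(2Lx-a²-x²)/(6LEI)  [x>a] = -9·(16/3)·(16-12)·(2·16·12-(16/3)²-12²)/(6·16·100000) = -119/28125 m
Superposition: y = Σ y_i = -5651/112500 m ≈ -0.050231 m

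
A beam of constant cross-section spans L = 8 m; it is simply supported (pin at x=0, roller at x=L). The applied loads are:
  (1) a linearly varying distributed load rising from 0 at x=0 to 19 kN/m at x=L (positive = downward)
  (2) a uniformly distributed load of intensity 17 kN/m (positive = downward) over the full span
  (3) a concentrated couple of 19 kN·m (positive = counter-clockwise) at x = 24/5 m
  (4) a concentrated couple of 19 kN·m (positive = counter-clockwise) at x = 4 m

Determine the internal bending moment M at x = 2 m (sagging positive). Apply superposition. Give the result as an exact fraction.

Load 1 — triangular load w₀=19 kN/m (0→w₀ over full span):
  M_1 = w₀Lx/6 - w₀x³/(6L) = 19·8·2/6 - 19·2³/(6·8) = 95/2 kN·m
Load 2 — uniform load w=17 kN/m over full span:
  M_2 = wx(L-x)/2 = 17·2·(8-2)/2 = 102 kN·m
Load 3 — applied couple M₀=19 kN·m at a=24/5 m (b=L-a=16/5):
  M_3 = M₀x/L  [x≤a] = 19·2/8 = 19/4 kN·m
Load 4 — applied couple M₀=19 kN·m at a=4 m (b=L-a=4):
  M_4 = M₀x/L  [x≤a] = 19·2/8 = 19/4 kN·m
Superposition: M = Σ M_i = 159 kN·m ≈ 159.000000 kN·m

M(2) = 159 kN·m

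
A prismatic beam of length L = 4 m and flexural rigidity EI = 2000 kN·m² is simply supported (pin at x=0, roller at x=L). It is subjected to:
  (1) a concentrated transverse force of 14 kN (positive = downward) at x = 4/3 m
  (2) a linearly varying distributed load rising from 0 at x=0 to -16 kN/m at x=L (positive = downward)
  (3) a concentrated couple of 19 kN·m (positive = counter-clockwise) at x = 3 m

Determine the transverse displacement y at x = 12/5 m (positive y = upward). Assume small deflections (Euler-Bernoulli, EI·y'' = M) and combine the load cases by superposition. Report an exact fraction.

Load 1 — point force P=14 kN at a=4/3 m (b=L-a=8/3):
  y_1 = -Pa(L-x)(2Lx-a²-x²)/(6LEI)  [x>a] = -14·(4/3)·(4-(12/5))·(2·4·(12/5)-(4/3)²-(12/5)²)/(6·4·2000) = -9184/1265625 m
Load 2 — triangular load w₀=-16 kN/m (0→w₀ over full span):
  y_2 = -w₀x(7L⁴-10L²x²+3x⁴)/(360LEI) = -(-16)·(12/5)·(7·4⁴-10·4²·(12/5)²+3·(12/5)⁴)/(360·4·2000) = 75776/5859375 m
Load 3 — applied couple M₀=19 kN·m at a=3 m (b=L-a=1):
  y_3 = (M₀x³/(6L)+C₁x)/EI  [x≤a] with C₁=M₀(3b²-L²)/(6L)=-247/24 = (19·(12/5)³/(6·4)+(-247/24)·(12/5))/2000 = -3439/500000 m
Superposition: y = Σ y_i = -6085411/5062500000 m ≈ -0.001202 m

y(12/5) = -6085411/5062500000 m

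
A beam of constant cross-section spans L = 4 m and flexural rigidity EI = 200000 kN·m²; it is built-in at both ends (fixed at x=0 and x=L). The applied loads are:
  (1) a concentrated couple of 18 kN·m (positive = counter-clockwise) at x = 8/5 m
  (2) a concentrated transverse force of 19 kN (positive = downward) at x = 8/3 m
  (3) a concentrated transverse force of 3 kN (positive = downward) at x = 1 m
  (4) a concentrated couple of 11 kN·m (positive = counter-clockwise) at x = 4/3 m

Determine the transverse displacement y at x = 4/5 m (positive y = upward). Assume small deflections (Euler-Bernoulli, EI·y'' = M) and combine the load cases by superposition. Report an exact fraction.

y(4/5) = -774809/101250000000 m

Load 1 — applied couple M₀=18 kN·m at a=8/5 m (b=L-a=12/5):
  y_1 = (R_Ax³/6 - M_Ax²/2)/EI  [x≤a] with R_A=162/25, M_A=54/25 = ((162/25)·(4/5)³/6 - (54/25)·(4/5)²/2)/200000 = -27/39062500 m
Load 2 — point force P=19 kN at a=8/3 m (b=L-a=4/3):
  y_2 = -Pb²x²(3aL-(3a+b)x)/(6L³EI)  [x≤a] = -19·(4/3)²·(4/5)²·(3·(8/3)·4-(3·(8/3)+(4/3))·(4/5))/(6·4³·200000) = -437/63281250 m
Load 3 — point force P=3 kN at a=1 m (b=L-a=3):
  y_3 = -Pb²x²(3aL-(3a+b)x)/(6L³EI)  [x≤a] = -3·3²·(4/5)²·(3·1·4-(3·1+3)·(4/5))/(6·4³·200000) = -81/50000000 m
Load 4 — applied couple M₀=11 kN·m at a=4/3 m (b=L-a=8/3):
  y_4 = (R_Ax³/6 - M_Ax²/2)/EI  [x≤a] with R_A=11/3, M_A=0 = ((11/3)·(4/5)³/6 - 0·(4/5)²/2)/200000 = 11/7031250 m
Superposition: y = Σ y_i = -774809/101250000000 m ≈ -0.000008 m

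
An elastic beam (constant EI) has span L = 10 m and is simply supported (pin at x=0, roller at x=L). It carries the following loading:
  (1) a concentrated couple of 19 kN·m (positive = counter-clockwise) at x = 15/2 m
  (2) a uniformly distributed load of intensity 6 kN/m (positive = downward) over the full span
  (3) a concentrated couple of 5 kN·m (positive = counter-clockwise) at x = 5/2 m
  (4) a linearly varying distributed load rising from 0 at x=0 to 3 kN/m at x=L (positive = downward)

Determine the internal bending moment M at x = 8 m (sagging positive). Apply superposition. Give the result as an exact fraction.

Load 1 — applied couple M₀=19 kN·m at a=15/2 m (b=L-a=5/2):
  M_1 = M₀x/L - M₀  [x>a] = 19·8/10 - 19 = -19/5 kN·m
Load 2 — uniform load w=6 kN/m over full span:
  M_2 = wx(L-x)/2 = 6·8·(10-8)/2 = 48 kN·m
Load 3 — applied couple M₀=5 kN·m at a=5/2 m (b=L-a=15/2):
  M_3 = M₀x/L - M₀  [x>a] = 5·8/10 - 5 = -1 kN·m
Load 4 — triangular load w₀=3 kN/m (0→w₀ over full span):
  M_4 = w₀Lx/6 - w₀x³/(6L) = 3·10·8/6 - 3·8³/(6·10) = 72/5 kN·m
Superposition: M = Σ M_i = 288/5 kN·m ≈ 57.600000 kN·m

M(8) = 288/5 kN·m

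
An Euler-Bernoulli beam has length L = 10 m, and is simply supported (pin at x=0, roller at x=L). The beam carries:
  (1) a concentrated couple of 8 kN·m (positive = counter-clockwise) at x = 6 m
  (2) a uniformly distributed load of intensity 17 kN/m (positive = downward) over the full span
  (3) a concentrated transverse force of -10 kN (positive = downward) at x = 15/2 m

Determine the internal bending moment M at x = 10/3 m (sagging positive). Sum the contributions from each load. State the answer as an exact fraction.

M(10/3) = 1649/9 kN·m

Load 1 — applied couple M₀=8 kN·m at a=6 m (b=L-a=4):
  M_1 = M₀x/L  [x≤a] = 8·(10/3)/10 = 8/3 kN·m
Load 2 — uniform load w=17 kN/m over full span:
  M_2 = wx(L-x)/2 = 17·(10/3)·(10-(10/3))/2 = 1700/9 kN·m
Load 3 — point force P=-10 kN at a=15/2 m (b=L-a=5/2):
  M_3 = Pbx/L  [x≤a] = (-10)·(5/2)·(10/3)/10 = -25/3 kN·m
Superposition: M = Σ M_i = 1649/9 kN·m ≈ 183.222222 kN·m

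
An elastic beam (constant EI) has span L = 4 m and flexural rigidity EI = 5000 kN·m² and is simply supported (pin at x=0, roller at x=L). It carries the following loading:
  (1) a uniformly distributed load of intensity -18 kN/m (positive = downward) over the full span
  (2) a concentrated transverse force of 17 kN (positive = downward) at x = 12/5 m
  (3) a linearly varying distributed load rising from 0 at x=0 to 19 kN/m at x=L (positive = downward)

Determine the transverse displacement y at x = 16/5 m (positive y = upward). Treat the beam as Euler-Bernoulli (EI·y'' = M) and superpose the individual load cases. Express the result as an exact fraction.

Load 1 — uniform load w=-18 kN/m over full span:
  y_1 = -wx(L³-2Lx²+x³)/(24EI) = -(-18)·(16/5)·(4³-2·4·(16/5)²+(16/5)³)/(24·5000) = 2784/390625 m
Load 2 — point force P=17 kN at a=12/5 m (b=L-a=8/5):
  y_2 = -Pa(L-x)(2Lx-a²-x²)/(6LEI)  [x>a] = -17·(12/5)·(4-(16/5))·(2·4·(16/5)-(12/5)²-(16/5)²)/(6·4·5000) = -204/78125 m
Load 3 — triangular load w₀=19 kN/m (0→w₀ over full span):
  y_3 = -w₀x(7L⁴-10L²x²+3x⁴)/(360LEI) = -19·(16/5)·(7·4⁴-10·4²·(16/5)²+3·(16/5)⁴)/(360·4·5000) = -38608/9765625 m
Superposition: y = Σ y_i = 5492/9765625 m ≈ 0.000562 m

y(16/5) = 5492/9765625 m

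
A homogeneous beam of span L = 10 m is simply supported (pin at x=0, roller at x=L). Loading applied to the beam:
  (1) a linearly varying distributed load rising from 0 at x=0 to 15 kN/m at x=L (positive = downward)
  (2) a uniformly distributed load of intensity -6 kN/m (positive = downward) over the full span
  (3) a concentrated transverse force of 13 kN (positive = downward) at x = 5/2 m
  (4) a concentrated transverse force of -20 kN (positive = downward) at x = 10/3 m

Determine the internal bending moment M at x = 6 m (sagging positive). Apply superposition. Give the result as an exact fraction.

Load 1 — triangular load w₀=15 kN/m (0→w₀ over full span):
  M_1 = w₀Lx/6 - w₀x³/(6L) = 15·10·6/6 - 15·6³/(6·10) = 96 kN·m
Load 2 — uniform load w=-6 kN/m over full span:
  M_2 = wx(L-x)/2 = (-6)·6·(10-6)/2 = -72 kN·m
Load 3 — point force P=13 kN at a=5/2 m (b=L-a=15/2):
  M_3 = Pa(L-x)/L  [x>a] = 13·(5/2)·(10-6)/10 = 13 kN·m
Load 4 — point force P=-20 kN at a=10/3 m (b=L-a=20/3):
  M_4 = Pa(L-x)/L  [x>a] = (-20)·(10/3)·(10-6)/10 = -80/3 kN·m
Superposition: M = Σ M_i = 31/3 kN·m ≈ 10.333333 kN·m

M(6) = 31/3 kN·m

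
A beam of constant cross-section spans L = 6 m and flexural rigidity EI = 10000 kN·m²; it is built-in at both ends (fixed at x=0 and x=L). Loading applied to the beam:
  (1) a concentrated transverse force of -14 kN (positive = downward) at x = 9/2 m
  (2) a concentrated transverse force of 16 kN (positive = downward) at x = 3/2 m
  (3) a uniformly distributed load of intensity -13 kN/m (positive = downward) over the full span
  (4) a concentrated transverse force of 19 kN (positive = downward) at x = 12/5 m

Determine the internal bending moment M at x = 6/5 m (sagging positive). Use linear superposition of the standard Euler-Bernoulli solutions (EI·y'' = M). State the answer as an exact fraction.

M(6/5) = 39309/10000 kN·m

Load 1 — point force P=-14 kN at a=9/2 m (b=L-a=3/2):
  M_1 = Pb²(3a+b)x/L³ - Pab²/L²  [x≤a] = (-14)·(3/2)²·(3·(9/2)+(3/2))·(6/5)/6³ - (-14)·(9/2)·(3/2)²/6² = 21/16 kN·m
Load 2 — point force P=16 kN at a=3/2 m (b=L-a=9/2):
  M_2 = Pb²(3a+b)x/L³ - Pab²/L²  [x≤a] = 16·(9/2)²·(3·(3/2)+(9/2))·(6/5)/6³ - 16·(3/2)·(9/2)²/6² = 27/10 kN·m
Load 3 — uniform load w=-13 kN/m over full span:
  M_3 = wLx/2 - wL²/12 - wx²/2 = (-13)·6·(6/5)/2 - (-13)·6²/12 - (-13)·(6/5)²/2 = 39/25 kN·m
Load 4 — point force P=19 kN at a=12/5 m (b=L-a=18/5):
  M_4 = Pb²(3a+b)x/L³ - Pab²/L²  [x≤a] = 19·(18/5)²·(3·(12/5)+(18/5))·(6/5)/6³ - 19·(12/5)·(18/5)²/6² = -1026/625 kN·m
Superposition: M = Σ M_i = 39309/10000 kN·m ≈ 3.930900 kN·m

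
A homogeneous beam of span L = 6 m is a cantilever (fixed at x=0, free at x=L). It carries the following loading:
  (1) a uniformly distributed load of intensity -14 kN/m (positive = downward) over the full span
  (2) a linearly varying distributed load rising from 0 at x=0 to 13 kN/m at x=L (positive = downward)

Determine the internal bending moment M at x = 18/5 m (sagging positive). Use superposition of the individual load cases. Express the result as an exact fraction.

M(18/5) = 984/125 kN·m

Load 1 — uniform load w=-14 kN/m over full span:
  M_1 = -w(L-x)²/2 = -(-14)·(6-(18/5))²/2 = 1008/25 kN·m
Load 2 — triangular load w₀=13 kN/m (0→w₀ over full span):
  M_2 = w₀Lx/2 - w₀L²/3 - w₀x³/(6L) = 13·6·(18/5)/2 - 13·6²/3 - 13·(18/5)³/(6·6) = -4056/125 kN·m
Superposition: M = Σ M_i = 984/125 kN·m ≈ 7.872000 kN·m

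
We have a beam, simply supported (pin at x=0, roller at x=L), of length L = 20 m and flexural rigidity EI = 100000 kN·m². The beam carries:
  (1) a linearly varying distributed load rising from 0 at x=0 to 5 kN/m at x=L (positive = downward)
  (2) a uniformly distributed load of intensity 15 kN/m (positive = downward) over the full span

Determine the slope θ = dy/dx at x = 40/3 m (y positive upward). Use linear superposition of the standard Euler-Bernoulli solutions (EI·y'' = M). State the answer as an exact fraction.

Load 1 — triangular load w₀=5 kN/m (0→w₀ over full span):
  θ_1 = -w₀(7L⁴-30L²x²+15x⁴)/(360LEI) = -5·(7·20⁴-30·20²·(40/3)²+15·(40/3)⁴)/(360·20·100000) = 91/24300 rad
Load 2 — uniform load w=15 kN/m over full span:
  θ_2 = -w(L³-6Lx²+4x³)/(24EI) = -15·(20³-6·20·(40/3)²+4·(40/3)³)/(24·100000) = 13/540 rad
Superposition: θ = Σ θ_i = 169/6075 rad ≈ 0.027819 rad

θ(40/3) = 169/6075 rad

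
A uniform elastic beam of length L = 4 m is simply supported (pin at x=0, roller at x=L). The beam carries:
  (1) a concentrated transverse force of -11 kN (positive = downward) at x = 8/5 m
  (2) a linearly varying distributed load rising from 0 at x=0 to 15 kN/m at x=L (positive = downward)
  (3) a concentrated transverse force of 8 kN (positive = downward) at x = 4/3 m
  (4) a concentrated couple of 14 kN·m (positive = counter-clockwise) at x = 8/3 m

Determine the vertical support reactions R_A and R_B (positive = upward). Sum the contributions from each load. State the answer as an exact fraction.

Load 1 — point force P=-11 kN at a=8/5 m (b=L-a=12/5):
  R_A = Pb/L = (-11)·(12/5)/4 = -33/5 kN
  R_B = Pa/L = (-11)·(8/5)/4 = -22/5 kN
Load 2 — triangular load w₀=15 kN/m (0→w₀ over full span):
  R_A = w₀L/6 = 15·4/6 = 10 kN
  R_B = w₀L/3 = 15·4/3 = 20 kN
Load 3 — point force P=8 kN at a=4/3 m (b=L-a=8/3):
  R_A = Pb/L = 8·(8/3)/4 = 16/3 kN
  R_B = Pa/L = 8·(4/3)/4 = 8/3 kN
Load 4 — applied couple M₀=14 kN·m at a=8/3 m (b=L-a=4/3):
  R_A = M₀/L = 14/4 = 7/2 kN
  R_B = -M₀/L = -14/4 = -7/2 kN
Superposition: R_A = 367/30 kN, R_B = 443/30 kN

R_A = 367/30 kN, R_B = 443/30 kN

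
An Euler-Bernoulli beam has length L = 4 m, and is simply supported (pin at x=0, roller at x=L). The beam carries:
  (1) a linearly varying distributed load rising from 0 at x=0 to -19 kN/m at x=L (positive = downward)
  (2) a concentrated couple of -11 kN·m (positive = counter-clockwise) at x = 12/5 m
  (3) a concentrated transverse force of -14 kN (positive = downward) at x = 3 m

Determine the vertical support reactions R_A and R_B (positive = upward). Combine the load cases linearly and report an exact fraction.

Load 1 — triangular load w₀=-19 kN/m (0→w₀ over full span):
  R_A = w₀L/6 = (-19)·4/6 = -38/3 kN
  R_B = w₀L/3 = (-19)·4/3 = -76/3 kN
Load 2 — applied couple M₀=-11 kN·m at a=12/5 m (b=L-a=8/5):
  R_A = M₀/L = (-11)/4 = -11/4 kN
  R_B = -M₀/L = -(-11)/4 = 11/4 kN
Load 3 — point force P=-14 kN at a=3 m (b=L-a=1):
  R_A = Pb/L = (-14)·1/4 = -7/2 kN
  R_B = Pa/L = (-14)·3/4 = -21/2 kN
Superposition: R_A = -227/12 kN, R_B = -397/12 kN

R_A = -227/12 kN, R_B = -397/12 kN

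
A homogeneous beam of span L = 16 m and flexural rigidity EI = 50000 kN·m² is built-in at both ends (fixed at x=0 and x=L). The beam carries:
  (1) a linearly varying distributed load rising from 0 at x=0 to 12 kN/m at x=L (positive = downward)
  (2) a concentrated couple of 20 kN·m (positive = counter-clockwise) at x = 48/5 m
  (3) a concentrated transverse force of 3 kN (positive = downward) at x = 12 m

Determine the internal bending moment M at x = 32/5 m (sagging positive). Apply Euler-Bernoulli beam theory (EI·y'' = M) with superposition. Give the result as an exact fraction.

M(32/5) = 27511/500 kN·m

Load 1 — triangular load w₀=12 kN/m (0→w₀ over full span):
  M_1 = 3w₀Lx/20 - w₀L²/30 - w₀x³/(6L) = 3·12·16·(32/5)/20 - 12·16²/30 - 12·(32/5)³/(6·16) = 6144/125 kN·m
Load 2 — applied couple M₀=20 kN·m at a=48/5 m (b=L-a=32/5):
  M_2 = R_Ax - M_A  [x≤a] with R_A=9/5, M_A=32/5 = (9/5)·(32/5) - (32/5) = 128/25 kN·m
Load 3 — point force P=3 kN at a=12 m (b=L-a=4):
  M_3 = Pb²(3a+b)x/L³ - Pab²/L²  [x≤a] = 3·4²·(3·12+4)·(32/5)/16³ - 3·12·4²/16² = 3/4 kN·m
Superposition: M = Σ M_i = 27511/500 kN·m ≈ 55.022000 kN·m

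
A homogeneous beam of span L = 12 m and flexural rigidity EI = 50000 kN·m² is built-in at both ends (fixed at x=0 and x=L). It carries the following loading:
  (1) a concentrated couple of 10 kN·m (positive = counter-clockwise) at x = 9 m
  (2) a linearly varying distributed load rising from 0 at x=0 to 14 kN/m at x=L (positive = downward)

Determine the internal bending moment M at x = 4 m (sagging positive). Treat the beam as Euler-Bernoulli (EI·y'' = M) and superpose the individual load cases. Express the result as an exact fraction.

M(4) = 7841/360 kN·m

Load 1 — applied couple M₀=10 kN·m at a=9 m (b=L-a=3):
  M_1 = R_Ax - M_A  [x≤a] with R_A=15/16, M_A=25/8 = (15/16)·4 - (25/8) = 5/8 kN·m
Load 2 — triangular load w₀=14 kN/m (0→w₀ over full span):
  M_2 = 3w₀Lx/20 - w₀L²/30 - w₀x³/(6L) = 3·14·12·4/20 - 14·12²/30 - 14·4³/(6·12) = 952/45 kN·m
Superposition: M = Σ M_i = 7841/360 kN·m ≈ 21.780556 kN·m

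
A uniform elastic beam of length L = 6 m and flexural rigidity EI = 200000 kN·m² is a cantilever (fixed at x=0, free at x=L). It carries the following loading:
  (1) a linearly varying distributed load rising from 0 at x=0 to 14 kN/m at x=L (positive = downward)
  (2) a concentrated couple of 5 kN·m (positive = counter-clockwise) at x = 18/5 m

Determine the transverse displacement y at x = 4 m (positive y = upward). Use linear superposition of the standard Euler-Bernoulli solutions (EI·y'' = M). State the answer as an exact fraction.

Load 1 — triangular load w₀=14 kN/m (0→w₀ over full span):
  y_1 = (w₀Lx³/12-w₀L²x²/6-w₀x⁵/(120L))/EI = (14·6·4³/12-14·6²·4²/6-14·4⁵/(120·6))/200000 = -644/140625 m
Load 2 — applied couple M₀=5 kN·m at a=18/5 m (b=L-a=12/5):
  y_2 = M₀a(2x-a)/(2EI)  [x>a] = 5·(18/5)·(2·4-(18/5))/(2·200000) = 99/500000 m
Superposition: y = Σ y_i = -19717/4500000 m ≈ -0.004382 m

y(4) = -19717/4500000 m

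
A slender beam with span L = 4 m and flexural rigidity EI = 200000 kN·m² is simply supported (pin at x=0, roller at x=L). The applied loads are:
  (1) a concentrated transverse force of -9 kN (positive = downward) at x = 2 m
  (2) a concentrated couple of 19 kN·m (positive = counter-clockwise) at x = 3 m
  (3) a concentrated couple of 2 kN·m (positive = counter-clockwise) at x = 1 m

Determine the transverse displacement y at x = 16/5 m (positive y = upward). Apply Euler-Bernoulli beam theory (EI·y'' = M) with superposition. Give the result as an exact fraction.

y(16/5) = 67/50000000 m

Load 1 — point force P=-9 kN at a=2 m (b=L-a=2):
  y_1 = -Pa(L-x)(2Lx-a²-x²)/(6LEI)  [x>a] = -(-9)·2·(4-(16/5))·(2·4·(16/5)-2²-(16/5)²)/(6·4·200000) = 213/6250000 m
Load 2 — applied couple M₀=19 kN·m at a=3 m (b=L-a=1):
  y_2 = (M₀x³/(6L)-M₀(x-a)²/2+C₁x)/EI  [x>a] with C₁=M₀(3b²-L²)/(6L)=-247/24 = (19·(16/5)³/(6·4)-19·((16/5)-3)²/2+(-247/24)·(16/5))/200000 = -1843/50000000 m
Load 3 — applied couple M₀=2 kN·m at a=1 m (b=L-a=3):
  y_3 = (M₀x³/(6L)-M₀(x-a)²/2+C₁x)/EI  [x>a] with C₁=M₀(3b²-L²)/(6L)=11/12 = (2·(16/5)³/(6·4)-2·((16/5)-1)²/2+(11/12)·(16/5))/200000 = 103/25000000 m
Superposition: y = Σ y_i = 67/50000000 m ≈ 0.000001 m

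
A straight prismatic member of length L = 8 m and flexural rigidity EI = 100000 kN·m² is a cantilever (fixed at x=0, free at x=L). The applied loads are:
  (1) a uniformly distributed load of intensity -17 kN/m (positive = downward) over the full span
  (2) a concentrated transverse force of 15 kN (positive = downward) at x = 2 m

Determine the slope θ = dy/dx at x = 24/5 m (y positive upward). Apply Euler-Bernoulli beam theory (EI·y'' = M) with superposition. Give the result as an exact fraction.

Load 1 — uniform load w=-17 kN/m over full span:
  θ_1 = -wx(x²-3Lx+3L²)/(6EI) = -(-17)·(24/5)·((24/5)²-3·8·(24/5)+3·8²)/(6·100000) = 5304/390625 rad
Load 2 — point force P=15 kN at a=2 m (b=L-a=6):
  θ_2 = -Pa²/(2EI)  [x>a] = -15·2²/(2·100000) = -3/10000 rad
Superposition: θ = Σ θ_i = 82989/6250000 rad ≈ 0.013278 rad

θ(24/5) = 82989/6250000 rad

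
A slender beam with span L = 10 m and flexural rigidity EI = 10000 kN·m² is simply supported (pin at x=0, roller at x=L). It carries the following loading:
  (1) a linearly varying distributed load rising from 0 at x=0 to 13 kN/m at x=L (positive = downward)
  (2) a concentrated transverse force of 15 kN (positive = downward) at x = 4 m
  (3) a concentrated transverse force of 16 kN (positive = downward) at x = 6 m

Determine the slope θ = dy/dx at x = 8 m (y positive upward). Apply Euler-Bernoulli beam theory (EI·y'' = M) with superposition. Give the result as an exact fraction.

Load 1 — triangular load w₀=13 kN/m (0→w₀ over full span):
  θ_1 = -w₀(7L⁴-30L²x²+15x⁴)/(360LEI) = -13·(7·10⁴-30·10²·8²+15·8⁴)/(360·10·10000) = 9841/450000 rad
Load 2 — point force P=15 kN at a=4 m (b=L-a=6):
  θ_2 = -Pa(2L²-6Lx+3x²+a²)/(6LEI)  [x>a] = -15·4·(2·10²-6·10·8+3·8²+4²)/(6·10·10000) = 9/1250 rad
Load 3 — point force P=16 kN at a=6 m (b=L-a=4):
  θ_3 = -Pa(2L²-6Lx+3x²+a²)/(6LEI)  [x>a] = -16·6·(2·10²-6·10·8+3·8²+6²)/(6·10·10000) = 26/3125 rad
Superposition: θ = Σ θ_i = 673/18000 rad ≈ 0.037389 rad

θ(8) = 673/18000 rad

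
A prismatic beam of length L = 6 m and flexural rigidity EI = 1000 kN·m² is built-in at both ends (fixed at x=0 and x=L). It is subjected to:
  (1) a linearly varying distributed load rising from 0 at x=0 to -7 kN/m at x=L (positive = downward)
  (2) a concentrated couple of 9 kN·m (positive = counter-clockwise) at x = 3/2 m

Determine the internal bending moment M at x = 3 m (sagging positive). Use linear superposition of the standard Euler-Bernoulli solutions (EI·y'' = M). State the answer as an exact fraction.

M(3) = -15/2 kN·m

Load 1 — triangular load w₀=-7 kN/m (0→w₀ over full span):
  M_1 = 3w₀Lx/20 - w₀L²/30 - w₀x³/(6L) = 3·(-7)·6·3/20 - (-7)·6²/30 - (-7)·3³/(6·6) = -21/4 kN·m
Load 2 — applied couple M₀=9 kN·m at a=3/2 m (b=L-a=9/2):
  M_2 = R_Ax - M_A - M₀  [x>a] with R_A=27/16, M_A=-27/16 = (27/16)·3 - (-27/16) - 9 = -9/4 kN·m
Superposition: M = Σ M_i = -15/2 kN·m ≈ -7.500000 kN·m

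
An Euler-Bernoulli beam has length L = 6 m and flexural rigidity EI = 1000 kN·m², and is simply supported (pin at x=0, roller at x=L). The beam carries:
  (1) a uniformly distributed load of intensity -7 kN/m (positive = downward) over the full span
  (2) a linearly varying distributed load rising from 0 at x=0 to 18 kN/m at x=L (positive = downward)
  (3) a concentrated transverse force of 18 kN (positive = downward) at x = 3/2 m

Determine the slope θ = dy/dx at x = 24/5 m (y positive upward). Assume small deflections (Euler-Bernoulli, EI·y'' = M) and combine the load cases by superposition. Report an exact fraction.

θ(24/5) = 375813/10000000 rad

Load 1 — uniform load w=-7 kN/m over full span:
  θ_1 = -w(L³-6Lx²+4x³)/(24EI) = -(-7)·(6³-6·6·(24/5)²+4·(24/5)³)/(24·1000) = -6237/125000 rad
Load 2 — triangular load w₀=18 kN/m (0→w₀ over full span):
  θ_2 = -w₀(7L⁴-30L²x²+15x⁴)/(360LEI) = -18·(7·6⁴-30·6²·(24/5)²+15·(24/5)⁴)/(360·6·1000) = 20439/312500 rad
Load 3 — point force P=18 kN at a=3/2 m (b=L-a=9/2):
  θ_3 = -Pa(2L²-6Lx+3x²+a²)/(6LEI)  [x>a] = -18·(3/2)·(2·6²-6·6·(24/5)+3·(24/5)²+(3/2)²)/(6·6·1000) = 8829/400000 rad
Superposition: θ = Σ θ_i = 375813/10000000 rad ≈ 0.037581 rad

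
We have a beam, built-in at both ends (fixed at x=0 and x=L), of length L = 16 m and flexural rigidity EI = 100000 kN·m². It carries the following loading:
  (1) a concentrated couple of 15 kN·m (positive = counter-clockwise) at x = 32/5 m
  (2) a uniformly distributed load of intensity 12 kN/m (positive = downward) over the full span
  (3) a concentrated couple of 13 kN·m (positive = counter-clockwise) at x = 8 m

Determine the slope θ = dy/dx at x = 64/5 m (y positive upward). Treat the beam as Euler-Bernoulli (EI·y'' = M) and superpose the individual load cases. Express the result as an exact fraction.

θ(64/5) = 5947/1562500 rad

Load 1 — applied couple M₀=15 kN·m at a=32/5 m (b=L-a=48/5):
  θ_1 = (R_Ax²/2 - M_Ax - M₀(x-a))/EI  [x>a] with R_A=27/20, M_A=9/5 = ((27/20)·(64/5)²/2 - (9/5)·(64/5) - 15·((64/5)-(32/5)))/100000 = -33/390625 rad
Load 2 — uniform load w=12 kN/m over full span:
  θ_2 = -wx(L-x)(L-2x)/(12EI) = -12·(64/5)·(16-(64/5))·(16-2·(64/5))/(12·100000) = 1536/390625 rad
Load 3 — applied couple M₀=13 kN·m at a=8 m (b=L-a=8):
  θ_3 = (R_Ax²/2 - M_Ax - M₀(x-a))/EI  [x>a] with R_A=39/32, M_A=13/4 = ((39/32)·(64/5)²/2 - (13/4)·(64/5) - 13·((64/5)-8))/100000 = -13/312500 rad
Superposition: θ = Σ θ_i = 5947/1562500 rad ≈ 0.003806 rad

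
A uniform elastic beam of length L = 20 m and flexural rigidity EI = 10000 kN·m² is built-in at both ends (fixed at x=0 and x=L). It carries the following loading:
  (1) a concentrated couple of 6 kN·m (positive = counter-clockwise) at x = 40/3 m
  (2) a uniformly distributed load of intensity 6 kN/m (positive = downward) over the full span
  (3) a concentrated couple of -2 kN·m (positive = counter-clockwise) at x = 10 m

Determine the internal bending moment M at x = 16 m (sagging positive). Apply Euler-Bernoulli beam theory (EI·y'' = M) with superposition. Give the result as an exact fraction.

Load 1 — applied couple M₀=6 kN·m at a=40/3 m (b=L-a=20/3):
  M_1 = R_Ax - M_A - M₀  [x>a] with R_A=2/5, M_A=2 = (2/5)·16 - 2 - 6 = -8/5 kN·m
Load 2 — uniform load w=6 kN/m over full span:
  M_2 = wLx/2 - wL²/12 - wx²/2 = 6·20·16/2 - 6·20²/12 - 6·16²/2 = -8 kN·m
Load 3 — applied couple M₀=-2 kN·m at a=10 m (b=L-a=10):
  M_3 = R_Ax - M_A - M₀  [x>a] with R_A=-3/20, M_A=-1/2 = (-3/20)·16 - (-1/2) - (-2) = 1/10 kN·m
Superposition: M = Σ M_i = -19/2 kN·m ≈ -9.500000 kN·m

M(16) = -19/2 kN·m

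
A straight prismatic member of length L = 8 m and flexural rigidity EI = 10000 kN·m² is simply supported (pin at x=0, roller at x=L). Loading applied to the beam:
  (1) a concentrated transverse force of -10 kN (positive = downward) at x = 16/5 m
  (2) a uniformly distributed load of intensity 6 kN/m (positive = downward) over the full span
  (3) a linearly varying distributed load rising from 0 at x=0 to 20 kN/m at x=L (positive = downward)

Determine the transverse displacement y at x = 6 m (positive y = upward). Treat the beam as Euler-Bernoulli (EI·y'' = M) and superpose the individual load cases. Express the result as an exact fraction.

y(6) = -6979/125000 m

Load 1 — point force P=-10 kN at a=16/5 m (b=L-a=24/5):
  y_1 = -Pa(L-x)(2Lx-a²-x²)/(6LEI)  [x>a] = -(-10)·(16/5)·(8-6)·(2·8·6-(16/5)²-6²)/(6·8·10000) = 311/46875 m
Load 2 — uniform load w=6 kN/m over full span:
  y_2 = -wx(L³-2Lx²+x³)/(24EI) = -6·6·(8³-2·8·6²+6³)/(24·10000) = -57/2500 m
Load 3 — triangular load w₀=20 kN/m (0→w₀ over full span):
  y_3 = -w₀x(7L⁴-10L²x²+3x⁴)/(360LEI) = -20·6·(7·8⁴-10·8²·6²+3·6⁴)/(360·8·10000) = -119/3000 m
Superposition: y = Σ y_i = -6979/125000 m ≈ -0.055832 m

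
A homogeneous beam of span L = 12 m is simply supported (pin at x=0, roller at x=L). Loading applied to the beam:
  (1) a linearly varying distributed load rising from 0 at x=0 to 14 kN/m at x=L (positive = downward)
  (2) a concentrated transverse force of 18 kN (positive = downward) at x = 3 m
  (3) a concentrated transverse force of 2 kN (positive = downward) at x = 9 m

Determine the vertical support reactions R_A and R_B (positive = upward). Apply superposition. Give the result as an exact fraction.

R_A = 42 kN, R_B = 62 kN

Load 1 — triangular load w₀=14 kN/m (0→w₀ over full span):
  R_A = w₀L/6 = 14·12/6 = 28 kN
  R_B = w₀L/3 = 14·12/3 = 56 kN
Load 2 — point force P=18 kN at a=3 m (b=L-a=9):
  R_A = Pb/L = 18·9/12 = 27/2 kN
  R_B = Pa/L = 18·3/12 = 9/2 kN
Load 3 — point force P=2 kN at a=9 m (b=L-a=3):
  R_A = Pb/L = 2·3/12 = 1/2 kN
  R_B = Pa/L = 2·9/12 = 3/2 kN
Superposition: R_A = 42 kN, R_B = 62 kN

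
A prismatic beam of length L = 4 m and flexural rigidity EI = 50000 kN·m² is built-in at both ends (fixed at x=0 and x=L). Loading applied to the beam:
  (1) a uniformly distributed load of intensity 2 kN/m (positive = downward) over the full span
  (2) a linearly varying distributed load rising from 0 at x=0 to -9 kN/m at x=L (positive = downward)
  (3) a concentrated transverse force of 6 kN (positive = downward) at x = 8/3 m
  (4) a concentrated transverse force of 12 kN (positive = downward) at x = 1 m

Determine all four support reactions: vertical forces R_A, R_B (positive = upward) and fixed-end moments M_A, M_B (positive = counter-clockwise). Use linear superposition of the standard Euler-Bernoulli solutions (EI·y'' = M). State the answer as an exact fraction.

Load 1 — uniform load w=2 kN/m over full span:
  R_A = wL/2 = 2·4/2 = 4 kN
  M_A = wL²/12 = 2·4²/12 = 8/3 kN·m
  R_B = wL/2 = 2·4/2 = 4 kN
  M_B = -wL²/12 = -2·4²/12 = -8/3 kN·m
Load 2 — triangular load w₀=-9 kN/m (0→w₀ over full span):
  R_A = 3w₀L/20 = 3·(-9)·4/20 = -27/5 kN
  M_A = w₀L²/30 = (-9)·4²/30 = -24/5 kN·m
  R_B = 7w₀L/20 = 7·(-9)·4/20 = -63/5 kN
  M_B = -w₀L²/20 = -(-9)·4²/20 = 36/5 kN·m
Load 3 — point force P=6 kN at a=8/3 m (b=L-a=4/3):
  R_A = Pb²(3a+b)/L³ = 6·(4/3)²·(3·(8/3)+(4/3))/4³ = 14/9 kN
  M_A = Pab²/L² = 6·(8/3)·(4/3)²/4² = 16/9 kN·m
  R_B = Pa²(a+3b)/L³ = 6·(8/3)²·((8/3)+3·(4/3))/4³ = 40/9 kN
  M_B = -Pa²b/L² = -6·(8/3)²·(4/3)/4² = -32/9 kN·m
Load 4 — point force P=12 kN at a=1 m (b=L-a=3):
  R_A = Pb²(3a+b)/L³ = 12·3²·(3·1+3)/4³ = 81/8 kN
  M_A = Pab²/L² = 12·1·3²/4² = 27/4 kN·m
  R_B = Pa²(a+3b)/L³ = 12·1²·(1+3·3)/4³ = 15/8 kN
  M_B = -Pa²b/L² = -12·1²·3/4² = -9/4 kN·m
Superposition: R_A = 3701/360 kN, M_A = 1151/180 kN·m, R_B = -821/360 kN, M_B = -229/180 kN·m

R_A = 3701/360 kN, M_A = 1151/180 kN·m, R_B = -821/360 kN, M_B = -229/180 kN·m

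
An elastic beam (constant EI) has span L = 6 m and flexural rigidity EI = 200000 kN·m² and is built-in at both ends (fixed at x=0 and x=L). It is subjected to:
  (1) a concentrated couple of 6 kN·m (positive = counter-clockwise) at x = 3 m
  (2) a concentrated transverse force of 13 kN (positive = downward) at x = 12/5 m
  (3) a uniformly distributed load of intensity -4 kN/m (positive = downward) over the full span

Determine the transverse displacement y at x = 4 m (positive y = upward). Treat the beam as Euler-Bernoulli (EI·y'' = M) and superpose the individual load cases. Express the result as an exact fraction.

Load 1 — applied couple M₀=6 kN·m at a=3 m (b=L-a=3):
  y_1 = (R_Ax³/6 - M_Ax²/2 - M₀(x-a)²/2)/EI  [x>a] with R_A=3/2, M_A=3/2 = ((3/2)·4³/6 - (3/2)·4²/2 - 6·(4-3)²/2)/200000 = 1/200000 m
Load 2 — point force P=13 kN at a=12/5 m (b=L-a=18/5):
  y_2 = -Pa²(L-x)²(3bL-(3b+a)(L-x))/(6L³EI)  [x>a] = -13·(12/5)²·(6-4)²·(3·(18/5)·6-(3·(18/5)+(12/5))·(6-4))/(6·6³·200000) = -52/1171875 m
Load 3 — uniform load w=-4 kN/m over full span:
  y_3 = -wx²(L-x)²/(24EI) = -(-4)·4²·(6-4)²/(24·200000) = 1/18750 m
Superposition: y = Σ y_i = 349/25000000 m ≈ 0.000014 m

y(4) = 349/25000000 m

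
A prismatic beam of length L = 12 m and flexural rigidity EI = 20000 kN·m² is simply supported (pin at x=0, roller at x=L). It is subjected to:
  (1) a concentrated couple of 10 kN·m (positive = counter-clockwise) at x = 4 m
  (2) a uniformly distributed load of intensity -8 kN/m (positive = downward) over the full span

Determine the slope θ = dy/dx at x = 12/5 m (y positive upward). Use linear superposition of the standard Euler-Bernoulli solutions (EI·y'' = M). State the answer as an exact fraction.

θ(12/5) = 21809/937500 rad

Load 1 — applied couple M₀=10 kN·m at a=4 m (b=L-a=8):
  θ_1 = (M₀x²/(2L)+C₁)/EI  [x≤a] with C₁=M₀(3b²-L²)/(6L)=20/3 = (10·(12/5)²/(2·12)+(20/3))/20000 = 17/37500 rad
Load 2 — uniform load w=-8 kN/m over full span:
  θ_2 = -w(L³-6Lx²+4x³)/(24EI) = -(-8)·(12³-6·12·(12/5)²+4·(12/5)³)/(24·20000) = 1782/78125 rad
Superposition: θ = Σ θ_i = 21809/937500 rad ≈ 0.023263 rad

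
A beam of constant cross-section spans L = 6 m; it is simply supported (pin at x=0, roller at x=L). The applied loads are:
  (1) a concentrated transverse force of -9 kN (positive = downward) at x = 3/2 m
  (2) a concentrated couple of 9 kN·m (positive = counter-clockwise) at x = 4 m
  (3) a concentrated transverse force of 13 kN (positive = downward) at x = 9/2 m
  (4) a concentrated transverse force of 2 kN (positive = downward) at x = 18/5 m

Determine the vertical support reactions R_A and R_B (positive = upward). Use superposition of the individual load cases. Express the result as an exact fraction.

R_A = -6/5 kN, R_B = 36/5 kN

Load 1 — point force P=-9 kN at a=3/2 m (b=L-a=9/2):
  R_A = Pb/L = (-9)·(9/2)/6 = -27/4 kN
  R_B = Pa/L = (-9)·(3/2)/6 = -9/4 kN
Load 2 — applied couple M₀=9 kN·m at a=4 m (b=L-a=2):
  R_A = M₀/L = 9/6 = 3/2 kN
  R_B = -M₀/L = -9/6 = -3/2 kN
Load 3 — point force P=13 kN at a=9/2 m (b=L-a=3/2):
  R_A = Pb/L = 13·(3/2)/6 = 13/4 kN
  R_B = Pa/L = 13·(9/2)/6 = 39/4 kN
Load 4 — point force P=2 kN at a=18/5 m (b=L-a=12/5):
  R_A = Pb/L = 2·(12/5)/6 = 4/5 kN
  R_B = Pa/L = 2·(18/5)/6 = 6/5 kN
Superposition: R_A = -6/5 kN, R_B = 36/5 kN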